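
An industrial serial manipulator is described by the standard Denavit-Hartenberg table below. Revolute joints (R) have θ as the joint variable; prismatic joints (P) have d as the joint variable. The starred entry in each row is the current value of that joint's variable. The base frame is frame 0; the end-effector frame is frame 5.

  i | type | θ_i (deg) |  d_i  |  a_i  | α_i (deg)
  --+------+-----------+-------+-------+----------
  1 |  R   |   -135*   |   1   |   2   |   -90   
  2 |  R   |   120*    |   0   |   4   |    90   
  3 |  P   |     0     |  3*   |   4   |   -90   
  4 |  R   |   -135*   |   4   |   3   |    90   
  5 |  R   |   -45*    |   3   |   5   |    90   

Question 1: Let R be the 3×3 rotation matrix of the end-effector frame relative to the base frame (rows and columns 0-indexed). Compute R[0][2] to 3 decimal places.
-0.017

End-effector z-axis (col 2 of R) = (-0.0170,0.9830,-0.1830)
R[0][2] = -0.0170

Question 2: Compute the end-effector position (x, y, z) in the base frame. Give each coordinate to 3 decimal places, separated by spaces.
-4.009 -4.666 -2.839

after link 1: o_1 = (-1.4142, -1.4142, 1.0000)
after link 2: o_2 = (-0.0000, -0.0000, -2.4641)
after link 3: o_3 = (-0.4229, -0.4229, -7.4282)
after link 4: o_4 = (0.3565, -5.3004, -6.6517)
after link 5: o_5 = (-4.0093, -4.6661, -2.8389)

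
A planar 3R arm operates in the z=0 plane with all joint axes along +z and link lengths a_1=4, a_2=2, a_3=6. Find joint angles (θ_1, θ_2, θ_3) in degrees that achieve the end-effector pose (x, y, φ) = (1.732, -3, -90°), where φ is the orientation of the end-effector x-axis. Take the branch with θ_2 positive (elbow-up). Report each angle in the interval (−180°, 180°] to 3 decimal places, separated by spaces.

wrist centre = target − a_3·(cos φ, sin φ) = (1.7320, 3.0000)
cos θ_2 = (11.9998−4²−2²)/(2·4·2) = -0.5000; θ_2 = 120.0007° (elbow-up)
β = atan2(3.0000,1.7320) = 60.0007°; ψ = atan2(1.7320,3.0000) = 30.0000°
θ_1 = β − ψ = 30.0007°
θ_3 = φ − θ_1 − θ_2 = 119.9985° (wrapped to (-180°,180°])

30.001 120.001 119.999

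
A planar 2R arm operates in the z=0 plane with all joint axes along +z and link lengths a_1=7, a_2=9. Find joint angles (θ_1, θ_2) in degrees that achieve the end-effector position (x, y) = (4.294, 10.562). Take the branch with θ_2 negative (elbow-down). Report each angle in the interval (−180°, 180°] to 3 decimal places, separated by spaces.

cos θ_2 = (129.9943−7²−9²)/(2·7·9) = -0.0000; θ_2 = -90.0026° (elbow-down)
β = atan2(10.5620,4.2940) = 67.8757°; ψ = atan2(-9.0000,6.9996) = -52.1266°
θ_1 = β − ψ = 120.0023°

120.002 -90.003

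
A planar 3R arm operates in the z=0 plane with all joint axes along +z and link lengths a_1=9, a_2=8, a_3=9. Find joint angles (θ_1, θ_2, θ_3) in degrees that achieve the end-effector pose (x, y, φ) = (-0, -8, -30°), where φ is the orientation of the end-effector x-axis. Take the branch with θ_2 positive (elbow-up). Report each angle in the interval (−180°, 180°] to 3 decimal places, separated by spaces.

150.000 120.000 60.000

wrist centre = target − a_3·(cos φ, sin φ) = (-7.7942, -3.5000)
cos θ_2 = (73.0000−9²−8²)/(2·9·8) = -0.5000; θ_2 = 120.0000° (elbow-up)
β = atan2(-3.5000,-7.7942) = -155.8175°; ψ = atan2(6.9282,5.0000) = 54.1825°
θ_1 = β − ψ = -210.0000°
θ_3 = φ − θ_1 − θ_2 = 60.0000° (wrapped to (-180°,180°])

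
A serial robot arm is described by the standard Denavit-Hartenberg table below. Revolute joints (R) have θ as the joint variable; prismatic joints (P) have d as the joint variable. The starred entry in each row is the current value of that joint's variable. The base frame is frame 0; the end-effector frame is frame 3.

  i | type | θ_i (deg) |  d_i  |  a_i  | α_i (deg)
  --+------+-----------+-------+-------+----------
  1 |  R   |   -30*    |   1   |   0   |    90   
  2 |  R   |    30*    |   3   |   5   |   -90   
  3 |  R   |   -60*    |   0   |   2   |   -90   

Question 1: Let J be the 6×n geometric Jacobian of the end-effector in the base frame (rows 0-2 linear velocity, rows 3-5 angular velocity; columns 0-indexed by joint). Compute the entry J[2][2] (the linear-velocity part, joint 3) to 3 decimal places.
axis z_2 = (-0.4330,0.2500,0.8660); lever o_n−o_2 = (-0.1160,-1.9330,0.5000)
cross product → J_v[:, 2] = (1.7990,0.1160,0.8660)
J_ω[:, 2] = z_2
entry J[2][2] = 0.8660

0.866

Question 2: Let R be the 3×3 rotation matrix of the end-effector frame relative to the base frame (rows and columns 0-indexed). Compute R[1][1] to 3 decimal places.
End-effector y-axis (col 1 of R) = (0.4330,-0.2500,-0.8660)
R[1][1] = -0.2500

-0.250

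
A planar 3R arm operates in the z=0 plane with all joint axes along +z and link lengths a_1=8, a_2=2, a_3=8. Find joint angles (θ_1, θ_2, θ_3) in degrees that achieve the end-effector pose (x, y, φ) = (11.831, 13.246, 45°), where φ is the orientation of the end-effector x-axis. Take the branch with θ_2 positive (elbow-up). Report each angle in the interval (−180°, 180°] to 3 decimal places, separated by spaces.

wrist centre = target − a_3·(cos φ, sin φ) = (6.1741, 7.5891)
cos θ_2 = (95.7152−8²−2²)/(2·8·2) = 0.8661; θ_2 = 29.9914° (elbow-up)
β = atan2(7.5891,6.1741) = 50.8699°; ψ = atan2(0.9997,9.7322) = 5.8651°
θ_1 = β − ψ = 45.0048°
θ_3 = φ − θ_1 − θ_2 = -29.9962° (wrapped to (-180°,180°])

45.005 29.991 -29.996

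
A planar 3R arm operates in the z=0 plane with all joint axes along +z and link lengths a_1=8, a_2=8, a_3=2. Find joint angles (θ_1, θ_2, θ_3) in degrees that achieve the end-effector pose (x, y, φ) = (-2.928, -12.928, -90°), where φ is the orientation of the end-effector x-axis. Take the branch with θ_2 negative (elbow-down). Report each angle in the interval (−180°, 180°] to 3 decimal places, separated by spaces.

-59.998 -90.003 60.001

wrist centre = target − a_3·(cos φ, sin φ) = (-2.9280, -10.9280)
cos θ_2 = (127.9944−8²−8²)/(2·8·8) = -0.0000; θ_2 = -90.0025° (elbow-down)
β = atan2(-10.9280,-2.9280) = -104.9993°; ψ = atan2(-8.0000,7.9996) = -45.0013°
θ_1 = β − ψ = -59.9980°
θ_3 = φ − θ_1 − θ_2 = 60.0005° (wrapped to (-180°,180°])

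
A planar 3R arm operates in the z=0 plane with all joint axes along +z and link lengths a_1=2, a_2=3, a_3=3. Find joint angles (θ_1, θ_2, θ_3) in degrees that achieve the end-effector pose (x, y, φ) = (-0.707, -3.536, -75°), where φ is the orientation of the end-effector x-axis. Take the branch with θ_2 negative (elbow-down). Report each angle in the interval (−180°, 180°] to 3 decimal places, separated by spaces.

-44.987 -149.997 119.985

wrist centre = target − a_3·(cos φ, sin φ) = (-1.4835, -0.6382)
cos θ_2 = (2.6080−2²−3²)/(2·2·3) = -0.8660; θ_2 = -149.9973° (elbow-down)
β = atan2(-0.6382,-1.4835) = -156.7213°; ψ = atan2(-1.5001,-0.5980) = -111.7342°
θ_1 = β − ψ = -44.9872°
θ_3 = φ − θ_1 − θ_2 = 119.9845° (wrapped to (-180°,180°])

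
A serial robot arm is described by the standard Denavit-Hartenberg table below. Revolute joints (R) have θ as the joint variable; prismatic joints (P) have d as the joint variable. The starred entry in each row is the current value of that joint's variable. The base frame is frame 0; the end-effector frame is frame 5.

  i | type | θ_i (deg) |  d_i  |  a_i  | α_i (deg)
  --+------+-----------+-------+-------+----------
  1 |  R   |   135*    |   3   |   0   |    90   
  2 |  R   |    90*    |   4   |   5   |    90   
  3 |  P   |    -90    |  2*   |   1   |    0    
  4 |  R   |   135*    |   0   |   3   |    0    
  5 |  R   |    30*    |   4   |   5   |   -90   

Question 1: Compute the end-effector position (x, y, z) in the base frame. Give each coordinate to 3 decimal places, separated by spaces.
after link 1: o_1 = (0.0000, 0.0000, 3.0000)
after link 2: o_2 = (2.8284, 2.8284, 8.0000)
after link 3: o_3 = (0.7071, 3.5355, 8.0000)
after link 4: o_4 = (2.2071, 5.0355, 10.1213)
after link 5: o_5 = (2.7937, 11.2790, 11.4154)

2.794 11.279 11.415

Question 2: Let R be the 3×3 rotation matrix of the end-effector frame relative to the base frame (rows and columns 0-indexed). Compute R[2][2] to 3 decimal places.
-0.966

End-effector z-axis (col 2 of R) = (0.1830,0.1830,-0.9659)
R[2][2] = -0.9659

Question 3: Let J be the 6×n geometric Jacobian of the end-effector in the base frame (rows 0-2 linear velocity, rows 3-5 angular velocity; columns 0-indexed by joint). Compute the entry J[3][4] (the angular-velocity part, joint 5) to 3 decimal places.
-0.707

axis z_4 = (-0.7071,0.7071,-0.0000); lever o_n−o_4 = (0.5866,6.2435,1.2941)
cross product → J_v[:, 4] = (0.9151,0.9151,-4.8296)
J_ω[:, 4] = z_4
entry J[3][4] = -0.7071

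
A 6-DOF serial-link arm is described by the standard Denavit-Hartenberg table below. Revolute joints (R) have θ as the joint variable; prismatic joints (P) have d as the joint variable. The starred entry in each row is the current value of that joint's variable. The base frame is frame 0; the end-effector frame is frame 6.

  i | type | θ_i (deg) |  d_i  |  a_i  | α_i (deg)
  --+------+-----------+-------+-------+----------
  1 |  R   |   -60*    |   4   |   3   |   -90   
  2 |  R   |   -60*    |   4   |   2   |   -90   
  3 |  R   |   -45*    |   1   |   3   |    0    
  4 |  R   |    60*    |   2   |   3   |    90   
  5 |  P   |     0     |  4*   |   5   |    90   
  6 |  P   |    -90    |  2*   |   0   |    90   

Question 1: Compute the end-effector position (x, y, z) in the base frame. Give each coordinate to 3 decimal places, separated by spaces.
12.008 -4.970 14.658

after link 1: o_1 = (1.5000, -2.5981, 4.0000)
after link 2: o_2 = (5.4641, -1.4641, 5.7321)
after link 3: o_3 = (8.2646, -2.0720, 7.0692)
after link 4: o_4 = (9.1826, -5.2150, 8.5787)
after link 5: o_5 = (12.8742, -6.4698, 13.6579)
after link 6: o_6 = (12.0081, -4.9698, 14.6579)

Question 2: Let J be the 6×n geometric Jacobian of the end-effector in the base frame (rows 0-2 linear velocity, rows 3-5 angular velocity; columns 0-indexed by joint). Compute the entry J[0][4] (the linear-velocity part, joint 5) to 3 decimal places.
prismatic axis z_4 = (0.9012,0.3709,0.2241)
J_v[:, 4] = z_4; J_ω[:, 4] = (0,0,0)
entry J[0][4] = 0.9012

0.901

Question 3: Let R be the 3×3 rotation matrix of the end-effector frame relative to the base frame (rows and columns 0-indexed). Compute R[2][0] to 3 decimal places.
-0.224

End-effector x-axis (col 0 of R) = (-0.9012,-0.3709,-0.2241)
R[2][0] = -0.2241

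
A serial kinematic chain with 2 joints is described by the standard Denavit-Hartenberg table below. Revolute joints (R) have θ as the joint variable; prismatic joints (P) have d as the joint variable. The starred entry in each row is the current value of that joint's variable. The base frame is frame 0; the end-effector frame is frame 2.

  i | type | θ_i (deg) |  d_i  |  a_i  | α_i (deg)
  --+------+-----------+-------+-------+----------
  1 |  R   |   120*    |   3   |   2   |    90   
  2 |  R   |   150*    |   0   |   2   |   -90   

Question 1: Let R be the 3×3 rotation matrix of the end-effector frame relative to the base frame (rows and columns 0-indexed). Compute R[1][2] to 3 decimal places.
End-effector z-axis (col 2 of R) = (0.2500,-0.4330,-0.8660)
R[1][2] = -0.4330

-0.433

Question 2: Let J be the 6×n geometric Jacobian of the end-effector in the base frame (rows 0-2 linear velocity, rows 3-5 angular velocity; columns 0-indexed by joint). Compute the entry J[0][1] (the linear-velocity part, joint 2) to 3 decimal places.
axis z_1 = (0.8660,0.5000,0.0000); lever o_n−o_1 = (0.8660,-1.5000,1.0000)
cross product → J_v[:, 1] = (0.5000,-0.8660,-1.7321)
J_ω[:, 1] = z_1
entry J[0][1] = 0.5000

0.500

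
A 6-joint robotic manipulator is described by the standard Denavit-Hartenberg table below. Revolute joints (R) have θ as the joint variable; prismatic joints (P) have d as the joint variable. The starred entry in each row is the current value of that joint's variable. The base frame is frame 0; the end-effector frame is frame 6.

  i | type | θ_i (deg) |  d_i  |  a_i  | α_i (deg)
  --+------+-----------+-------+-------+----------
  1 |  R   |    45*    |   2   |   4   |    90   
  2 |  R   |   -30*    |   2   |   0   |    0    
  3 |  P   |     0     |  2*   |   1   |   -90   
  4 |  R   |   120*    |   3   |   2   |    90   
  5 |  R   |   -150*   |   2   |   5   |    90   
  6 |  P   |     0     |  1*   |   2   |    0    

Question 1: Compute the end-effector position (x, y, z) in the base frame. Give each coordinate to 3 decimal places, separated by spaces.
10.943 1.113 -0.190

after link 1: o_1 = (2.8284, 2.8284, 2.0000)
after link 2: o_2 = (4.2426, 1.4142, 2.0000)
after link 3: o_3 = (6.2692, 0.6124, 1.5000)
after link 4: o_4 = (5.4928, 2.2854, 4.5981)
after link 5: o_5 = (8.9399, 1.8435, 0.4845)
after link 6: o_6 = (10.9428, 1.1127, -0.1896)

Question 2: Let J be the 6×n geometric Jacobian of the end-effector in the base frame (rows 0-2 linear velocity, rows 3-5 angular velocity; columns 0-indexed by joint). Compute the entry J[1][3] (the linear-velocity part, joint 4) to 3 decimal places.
axis z_3 = (0.3536,0.3536,0.8660); lever o_n−o_3 = (4.6736,0.5003,-1.6896)
cross product → J_v[:, 3] = (-1.0306,4.6448,-1.4755)
J_ω[:, 3] = z_3
entry J[1][3] = 4.6448

4.645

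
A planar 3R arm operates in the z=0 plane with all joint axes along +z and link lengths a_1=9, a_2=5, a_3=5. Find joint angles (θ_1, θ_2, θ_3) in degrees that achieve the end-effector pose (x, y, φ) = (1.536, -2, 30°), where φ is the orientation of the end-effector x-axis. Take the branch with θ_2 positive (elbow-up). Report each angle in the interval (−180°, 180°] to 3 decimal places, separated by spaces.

-149.999 150.001 29.998

wrist centre = target − a_3·(cos φ, sin φ) = (-2.7941, -4.5000)
cos θ_2 = (28.0571−9²−5²)/(2·9·5) = -0.8660; θ_2 = 150.0007° (elbow-up)
β = atan2(-4.5000,-2.7941) = -121.8369°; ψ = atan2(2.4999,4.6698) = 28.1619°
θ_1 = β − ψ = -149.9987°
θ_3 = φ − θ_1 − θ_2 = 29.9980° (wrapped to (-180°,180°])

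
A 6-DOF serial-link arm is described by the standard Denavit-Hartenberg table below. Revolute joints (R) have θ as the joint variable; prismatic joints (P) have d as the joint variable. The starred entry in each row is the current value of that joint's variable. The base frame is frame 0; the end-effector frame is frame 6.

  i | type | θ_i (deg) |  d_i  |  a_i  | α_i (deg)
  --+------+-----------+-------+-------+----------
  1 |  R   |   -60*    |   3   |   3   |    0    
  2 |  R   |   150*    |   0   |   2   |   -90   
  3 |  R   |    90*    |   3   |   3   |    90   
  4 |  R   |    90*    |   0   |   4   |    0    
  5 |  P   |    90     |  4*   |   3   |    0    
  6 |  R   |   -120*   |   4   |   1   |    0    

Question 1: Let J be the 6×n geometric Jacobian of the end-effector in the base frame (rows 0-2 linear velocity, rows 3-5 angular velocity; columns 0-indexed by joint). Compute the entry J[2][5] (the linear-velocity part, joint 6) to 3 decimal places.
axis z_5 = (-0.0000,1.0000,0.0000); lever o_n−o_5 = (-0.8660,4.0000,-0.5000)
cross product → J_v[:, 5] = (-0.5000,-0.0000,0.8660)
J_ω[:, 5] = z_5
entry J[2][5] = 0.8660

0.866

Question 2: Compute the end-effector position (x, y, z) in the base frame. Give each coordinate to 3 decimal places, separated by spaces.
after link 1: o_1 = (1.5000, -2.5981, 3.0000)
after link 2: o_2 = (1.5000, -0.5981, 3.0000)
after link 3: o_3 = (-1.5000, -0.5981, 0.0000)
after link 4: o_4 = (-5.5000, -0.5981, 0.0000)
after link 5: o_5 = (-5.5000, 3.4019, 3.0000)
after link 6: o_6 = (-6.3660, 7.4019, 2.5000)

-6.366 7.402 2.500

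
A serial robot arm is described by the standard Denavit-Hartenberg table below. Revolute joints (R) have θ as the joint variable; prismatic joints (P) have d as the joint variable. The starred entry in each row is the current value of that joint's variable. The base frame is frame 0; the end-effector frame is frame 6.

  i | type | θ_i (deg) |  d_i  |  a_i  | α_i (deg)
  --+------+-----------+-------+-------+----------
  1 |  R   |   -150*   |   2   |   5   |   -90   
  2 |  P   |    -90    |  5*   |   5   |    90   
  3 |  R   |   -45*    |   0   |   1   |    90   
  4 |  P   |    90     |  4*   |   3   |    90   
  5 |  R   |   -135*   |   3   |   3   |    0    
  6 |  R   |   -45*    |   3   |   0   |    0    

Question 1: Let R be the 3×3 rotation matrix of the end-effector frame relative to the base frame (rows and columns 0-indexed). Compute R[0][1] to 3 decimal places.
End-effector y-axis (col 1 of R) = (0.3536,-0.6124,0.7071)
R[0][1] = 0.3536

0.354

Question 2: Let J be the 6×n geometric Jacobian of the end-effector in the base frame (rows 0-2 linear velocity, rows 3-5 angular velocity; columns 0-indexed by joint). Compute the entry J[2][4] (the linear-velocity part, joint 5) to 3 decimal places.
axis z_4 = (-0.3536,0.6124,0.7071); lever o_n−o_4 = (-3.2084,1.3145,5.7426)
cross product → J_v[:, 4] = (2.5871,-0.2384,1.5000)
J_ω[:, 4] = z_4
entry J[2][4] = 1.5000

1.500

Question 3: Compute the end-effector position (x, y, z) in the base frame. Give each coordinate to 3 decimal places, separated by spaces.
after link 1: o_1 = (-4.3301, -2.5000, 2.0000)
after link 2: o_2 = (-1.8301, -6.8301, 7.0000)
after link 3: o_3 = (-2.1837, -6.2178, 7.7071)
after link 4: o_4 = (-0.9998, -2.2683, 4.8787)
after link 5: o_5 = (-3.1476, -2.7908, 8.5000)
after link 6: o_6 = (-4.2083, -0.9537, 10.6213)

-4.208 -0.954 10.621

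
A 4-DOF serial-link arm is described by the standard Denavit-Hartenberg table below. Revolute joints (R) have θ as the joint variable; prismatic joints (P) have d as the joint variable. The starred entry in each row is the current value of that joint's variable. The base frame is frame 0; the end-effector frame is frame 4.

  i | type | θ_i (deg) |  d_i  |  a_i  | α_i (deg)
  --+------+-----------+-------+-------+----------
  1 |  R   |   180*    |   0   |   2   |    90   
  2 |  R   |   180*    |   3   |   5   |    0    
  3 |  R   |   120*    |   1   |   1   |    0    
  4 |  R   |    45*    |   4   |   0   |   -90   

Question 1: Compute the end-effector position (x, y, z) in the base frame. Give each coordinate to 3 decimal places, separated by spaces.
2.500 8.000 -0.866

after link 1: o_1 = (-2.0000, 0.0000, 0.0000)
after link 2: o_2 = (3.0000, 3.0000, 0.0000)
after link 3: o_3 = (2.5000, 4.0000, -0.8660)
after link 4: o_4 = (2.5000, 8.0000, -0.8660)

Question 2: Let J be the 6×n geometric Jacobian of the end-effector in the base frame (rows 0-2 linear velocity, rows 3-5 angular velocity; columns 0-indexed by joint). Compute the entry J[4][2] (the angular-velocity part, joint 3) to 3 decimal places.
1.000

axis z_2 = (0.0000,1.0000,0.0000); lever o_n−o_2 = (-0.5000,5.0000,-0.8660)
cross product → J_v[:, 2] = (-0.8660,0.0000,0.5000)
J_ω[:, 2] = z_2
entry J[4][2] = 1.0000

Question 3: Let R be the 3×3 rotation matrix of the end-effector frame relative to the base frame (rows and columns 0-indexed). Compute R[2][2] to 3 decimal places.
End-effector z-axis (col 2 of R) = (-0.2588,0.0000,0.9659)
R[2][2] = 0.9659

0.966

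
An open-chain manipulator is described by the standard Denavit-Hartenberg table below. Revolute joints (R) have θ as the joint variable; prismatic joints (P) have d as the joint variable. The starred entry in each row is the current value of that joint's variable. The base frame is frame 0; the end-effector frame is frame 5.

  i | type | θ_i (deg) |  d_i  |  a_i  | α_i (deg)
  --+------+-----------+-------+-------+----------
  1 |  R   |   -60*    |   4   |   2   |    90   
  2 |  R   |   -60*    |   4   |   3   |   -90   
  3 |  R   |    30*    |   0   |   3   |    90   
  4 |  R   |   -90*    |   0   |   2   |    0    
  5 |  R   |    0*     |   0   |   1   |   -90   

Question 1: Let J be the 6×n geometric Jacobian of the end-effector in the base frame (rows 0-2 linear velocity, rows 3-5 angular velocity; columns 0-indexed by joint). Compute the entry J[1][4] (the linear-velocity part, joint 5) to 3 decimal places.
axis z_4 = (-0.6250,-0.6495,-0.4330); lever o_n−o_4 = (-0.4330,0.7500,-0.5000)
cross product → J_v[:, 4] = (0.6495,-0.1250,-0.7500)
J_ω[:, 4] = z_4
entry J[1][4] = -0.1250

-0.125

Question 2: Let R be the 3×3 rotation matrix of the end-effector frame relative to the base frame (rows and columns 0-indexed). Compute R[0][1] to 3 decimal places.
End-effector y-axis (col 1 of R) = (0.6250,0.6495,0.4330)
R[0][1] = 0.6250

0.625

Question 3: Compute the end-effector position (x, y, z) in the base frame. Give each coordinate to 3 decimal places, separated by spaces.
after link 1: o_1 = (1.0000, -1.7321, 4.0000)
after link 2: o_2 = (-1.7141, -5.0311, 1.4019)
after link 3: o_3 = (0.2345, -5.4061, -0.8481)
after link 4: o_4 = (-0.6316, -3.9061, -1.8481)
after link 5: o_5 = (-1.0646, -3.1561, -2.3481)

-1.065 -3.156 -2.348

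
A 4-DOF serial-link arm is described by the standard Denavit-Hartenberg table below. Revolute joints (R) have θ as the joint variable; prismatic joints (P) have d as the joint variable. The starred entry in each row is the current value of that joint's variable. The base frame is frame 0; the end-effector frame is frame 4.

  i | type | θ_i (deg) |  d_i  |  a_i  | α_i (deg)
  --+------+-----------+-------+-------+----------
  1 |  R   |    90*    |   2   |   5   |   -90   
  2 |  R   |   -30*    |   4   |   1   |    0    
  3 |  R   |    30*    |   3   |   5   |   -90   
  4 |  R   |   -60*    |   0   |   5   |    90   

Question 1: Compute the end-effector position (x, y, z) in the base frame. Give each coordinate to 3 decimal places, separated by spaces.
-11.330 13.366 2.500

after link 1: o_1 = (0.0000, 5.0000, 2.0000)
after link 2: o_2 = (-4.0000, 5.8660, 2.5000)
after link 3: o_3 = (-7.0000, 10.8660, 2.5000)
after link 4: o_4 = (-11.3301, 13.3660, 2.5000)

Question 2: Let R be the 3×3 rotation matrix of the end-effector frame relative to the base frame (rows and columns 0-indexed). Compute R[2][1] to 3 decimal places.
End-effector y-axis (col 1 of R) = (-0.0000,0.0000,-1.0000)
R[2][1] = -1.0000

-1.000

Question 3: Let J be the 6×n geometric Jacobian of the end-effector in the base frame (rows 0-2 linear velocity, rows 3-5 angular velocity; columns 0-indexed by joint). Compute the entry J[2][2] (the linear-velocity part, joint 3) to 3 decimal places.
-7.500

axis z_2 = (-1.0000,0.0000,0.0000); lever o_n−o_2 = (-7.3301,7.5000,0.0000)
cross product → J_v[:, 2] = (-0.0000,-0.0000,-7.5000)
J_ω[:, 2] = z_2
entry J[2][2] = -7.5000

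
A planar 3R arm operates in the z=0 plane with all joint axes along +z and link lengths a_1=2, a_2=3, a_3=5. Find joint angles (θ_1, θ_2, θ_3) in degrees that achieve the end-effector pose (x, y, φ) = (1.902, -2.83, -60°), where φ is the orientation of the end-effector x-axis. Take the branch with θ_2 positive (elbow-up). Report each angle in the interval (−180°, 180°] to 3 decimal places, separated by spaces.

-0.000 149.997 150.003

wrist centre = target − a_3·(cos φ, sin φ) = (-0.5980, 1.5001)
cos θ_2 = (2.6080−2²−3²)/(2·2·3) = -0.8660; θ_2 = 149.9972° (elbow-up)
β = atan2(1.5001,-0.5980) = 111.7339°; ψ = atan2(1.5001,-0.5980) = 111.7340°
θ_1 = β − ψ = -0.0001°
θ_3 = φ − θ_1 − θ_2 = 150.0029° (wrapped to (-180°,180°])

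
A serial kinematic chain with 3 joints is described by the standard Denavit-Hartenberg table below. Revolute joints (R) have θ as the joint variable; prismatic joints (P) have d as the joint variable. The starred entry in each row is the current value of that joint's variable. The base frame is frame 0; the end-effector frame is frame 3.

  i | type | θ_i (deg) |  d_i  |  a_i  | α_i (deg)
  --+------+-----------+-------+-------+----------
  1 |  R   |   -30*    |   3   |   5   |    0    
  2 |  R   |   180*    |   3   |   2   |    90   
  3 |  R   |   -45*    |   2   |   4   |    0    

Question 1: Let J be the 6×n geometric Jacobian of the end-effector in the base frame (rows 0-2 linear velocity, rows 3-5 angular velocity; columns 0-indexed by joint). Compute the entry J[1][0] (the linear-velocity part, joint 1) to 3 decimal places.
1.149

axis z_0 = ẑ; lever o_n−o_0 = (1.1486,1.6463,3.1716)
cross product → J_v[:, 0] = (-1.6463,1.1486,0.0000)
J_ω[:, 0] = z_0
entry J[1][0] = 1.1486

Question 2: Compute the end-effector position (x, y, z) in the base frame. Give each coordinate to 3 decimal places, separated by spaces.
1.149 1.646 3.172

after link 1: o_1 = (4.3301, -2.5000, 3.0000)
after link 2: o_2 = (2.5981, -1.5000, 6.0000)
after link 3: o_3 = (1.1486, 1.6463, 3.1716)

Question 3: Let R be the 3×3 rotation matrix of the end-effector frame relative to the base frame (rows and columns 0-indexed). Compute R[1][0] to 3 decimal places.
0.354

End-effector x-axis (col 0 of R) = (-0.6124,0.3536,-0.7071)
R[1][0] = 0.3536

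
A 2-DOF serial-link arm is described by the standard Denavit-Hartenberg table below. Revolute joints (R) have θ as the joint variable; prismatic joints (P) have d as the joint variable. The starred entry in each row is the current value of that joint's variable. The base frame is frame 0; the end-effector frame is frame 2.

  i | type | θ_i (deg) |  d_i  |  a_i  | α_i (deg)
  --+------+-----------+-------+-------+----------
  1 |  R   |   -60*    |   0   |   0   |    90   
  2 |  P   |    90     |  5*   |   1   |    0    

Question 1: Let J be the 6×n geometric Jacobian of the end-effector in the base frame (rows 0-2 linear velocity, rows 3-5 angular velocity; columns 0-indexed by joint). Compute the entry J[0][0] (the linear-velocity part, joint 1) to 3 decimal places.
axis z_0 = ẑ; lever o_n−o_0 = (-4.3301,-2.5000,1.0000)
cross product → J_v[:, 0] = (2.5000,-4.3301,0.0000)
J_ω[:, 0] = z_0
entry J[0][0] = 2.5000

2.500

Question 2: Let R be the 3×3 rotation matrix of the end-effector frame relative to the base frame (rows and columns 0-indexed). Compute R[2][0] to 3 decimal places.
End-effector x-axis (col 0 of R) = (0.0000,-0.0000,1.0000)
R[2][0] = 1.0000

1.000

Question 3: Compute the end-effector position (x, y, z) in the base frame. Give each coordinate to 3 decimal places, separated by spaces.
-4.330 -2.500 1.000

after link 1: o_1 = (0.0000, 0.0000, 0.0000)
after link 2: o_2 = (-4.3301, -2.5000, 1.0000)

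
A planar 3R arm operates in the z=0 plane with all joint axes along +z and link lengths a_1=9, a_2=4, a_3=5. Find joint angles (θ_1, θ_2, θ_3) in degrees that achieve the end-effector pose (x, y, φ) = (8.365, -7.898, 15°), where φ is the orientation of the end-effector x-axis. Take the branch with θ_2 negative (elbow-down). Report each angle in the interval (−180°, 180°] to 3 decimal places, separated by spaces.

wrist centre = target − a_3·(cos φ, sin φ) = (3.5354, -9.1921)
cos θ_2 = (96.9935−9²−4²)/(2·9·4) = -0.0001; θ_2 = -90.0052° (elbow-down)
β = atan2(-9.1921,3.5354) = -68.9628°; ψ = atan2(-4.0000,8.9996) = -23.9633°
θ_1 = β − ψ = -44.9994°
θ_3 = φ − θ_1 − θ_2 = 150.0046° (wrapped to (-180°,180°])

-44.999 -90.005 150.005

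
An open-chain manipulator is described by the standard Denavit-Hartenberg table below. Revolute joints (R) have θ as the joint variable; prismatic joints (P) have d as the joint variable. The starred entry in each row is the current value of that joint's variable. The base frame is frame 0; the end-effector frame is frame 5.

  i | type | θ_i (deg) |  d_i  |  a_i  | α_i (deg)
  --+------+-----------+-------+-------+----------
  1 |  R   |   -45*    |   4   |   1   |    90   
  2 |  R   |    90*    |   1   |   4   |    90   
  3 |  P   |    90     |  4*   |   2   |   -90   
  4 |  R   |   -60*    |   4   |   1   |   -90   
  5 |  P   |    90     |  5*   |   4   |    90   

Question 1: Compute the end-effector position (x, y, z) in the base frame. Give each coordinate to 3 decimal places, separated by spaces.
-3.157 -7.917 8.000

after link 1: o_1 = (0.7071, -0.7071, 4.0000)
after link 2: o_2 = (0.0000, -1.4142, 8.0000)
after link 3: o_3 = (1.4142, -5.6569, 8.0000)
after link 4: o_4 = (1.6730, -6.6228, 4.0000)
after link 5: o_5 = (-3.1566, -7.9169, 8.0000)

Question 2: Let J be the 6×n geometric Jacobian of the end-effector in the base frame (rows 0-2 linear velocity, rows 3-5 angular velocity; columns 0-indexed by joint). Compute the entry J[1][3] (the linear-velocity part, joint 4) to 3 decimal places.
4.571

axis z_3 = (-0.0000,-0.0000,-1.0000); lever o_n−o_3 = (-4.5708,-2.2600,0.0000)
cross product → J_v[:, 3] = (-2.2600,4.5708,-0.0000)
J_ω[:, 3] = z_3
entry J[1][3] = 4.5708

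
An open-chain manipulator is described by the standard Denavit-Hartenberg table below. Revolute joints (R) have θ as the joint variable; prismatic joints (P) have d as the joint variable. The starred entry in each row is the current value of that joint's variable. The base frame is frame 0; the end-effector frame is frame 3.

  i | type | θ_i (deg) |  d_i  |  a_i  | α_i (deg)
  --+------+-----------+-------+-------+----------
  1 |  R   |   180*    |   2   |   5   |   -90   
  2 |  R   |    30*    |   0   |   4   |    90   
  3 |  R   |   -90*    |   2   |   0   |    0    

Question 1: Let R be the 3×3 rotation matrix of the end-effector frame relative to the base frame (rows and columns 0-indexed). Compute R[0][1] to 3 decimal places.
End-effector y-axis (col 1 of R) = (-0.8660,0.0000,-0.5000)
R[0][1] = -0.8660

-0.866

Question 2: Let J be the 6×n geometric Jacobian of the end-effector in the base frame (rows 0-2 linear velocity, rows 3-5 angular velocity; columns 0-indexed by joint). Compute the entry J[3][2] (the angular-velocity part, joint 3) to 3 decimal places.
axis z_2 = (-0.5000,0.0000,0.8660); lever o_n−o_2 = (-1.0000,0.0000,1.7321)
cross product → J_v[:, 2] = (0.0000,-0.0000,0.0000)
J_ω[:, 2] = z_2
entry J[3][2] = -0.5000

-0.500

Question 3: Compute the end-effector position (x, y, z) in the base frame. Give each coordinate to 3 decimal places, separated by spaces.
after link 1: o_1 = (-5.0000, 0.0000, 2.0000)
after link 2: o_2 = (-8.4641, 0.0000, 0.0000)
after link 3: o_3 = (-9.4641, 0.0000, 1.7321)

-9.464 0.000 1.732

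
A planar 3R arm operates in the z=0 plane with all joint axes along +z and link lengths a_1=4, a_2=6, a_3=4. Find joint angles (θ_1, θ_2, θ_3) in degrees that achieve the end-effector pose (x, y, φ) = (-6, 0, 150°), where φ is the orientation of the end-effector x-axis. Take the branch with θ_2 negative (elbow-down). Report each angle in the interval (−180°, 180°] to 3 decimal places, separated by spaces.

-30.000 -150.000 -30.000

wrist centre = target − a_3·(cos φ, sin φ) = (-2.5359, -2.0000)
cos θ_2 = (10.4308−4²−6²)/(2·4·6) = -0.8660; θ_2 = -150.0000° (elbow-down)
β = atan2(-2.0000,-2.5359) = -141.7380°; ψ = atan2(-3.0000,-1.1962) = -111.7380°
θ_1 = β − ψ = -30.0000°
θ_3 = φ − θ_1 − θ_2 = -30.0000° (wrapped to (-180°,180°])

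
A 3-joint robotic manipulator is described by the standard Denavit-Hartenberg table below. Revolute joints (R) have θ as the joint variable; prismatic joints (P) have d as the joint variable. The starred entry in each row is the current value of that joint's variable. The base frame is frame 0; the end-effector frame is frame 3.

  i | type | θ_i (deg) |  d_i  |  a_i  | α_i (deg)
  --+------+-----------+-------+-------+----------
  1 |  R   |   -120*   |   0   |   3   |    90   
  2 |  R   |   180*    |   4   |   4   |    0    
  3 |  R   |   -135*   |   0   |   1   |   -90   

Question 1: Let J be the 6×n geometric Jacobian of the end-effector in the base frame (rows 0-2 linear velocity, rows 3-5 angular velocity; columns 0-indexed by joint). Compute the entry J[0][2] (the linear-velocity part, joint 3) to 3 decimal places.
axis z_2 = (-0.8660,0.5000,0.0000); lever o_n−o_2 = (-0.3536,-0.6124,0.7071)
cross product → J_v[:, 2] = (0.3536,0.6124,0.7071)
J_ω[:, 2] = z_2
entry J[0][2] = 0.3536

0.354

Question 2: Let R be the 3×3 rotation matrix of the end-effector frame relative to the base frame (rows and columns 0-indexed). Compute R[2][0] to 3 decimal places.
0.707

End-effector x-axis (col 0 of R) = (-0.3536,-0.6124,0.7071)
R[2][0] = 0.7071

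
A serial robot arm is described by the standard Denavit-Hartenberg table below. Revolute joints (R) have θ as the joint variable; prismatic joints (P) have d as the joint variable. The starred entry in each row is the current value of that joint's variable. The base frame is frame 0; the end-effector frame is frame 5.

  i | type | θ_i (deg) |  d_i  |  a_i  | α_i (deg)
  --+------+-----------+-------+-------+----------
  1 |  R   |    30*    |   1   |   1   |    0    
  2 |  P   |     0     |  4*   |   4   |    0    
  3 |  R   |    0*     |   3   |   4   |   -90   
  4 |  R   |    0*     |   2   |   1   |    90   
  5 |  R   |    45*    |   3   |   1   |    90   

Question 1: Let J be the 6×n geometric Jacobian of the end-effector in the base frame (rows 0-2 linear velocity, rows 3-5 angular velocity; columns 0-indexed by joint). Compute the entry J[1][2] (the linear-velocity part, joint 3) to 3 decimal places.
axis z_2 = (0.0000,0.0000,1.0000); lever o_n−o_2 = (3.5889,5.1980,6.0000)
cross product → J_v[:, 2] = (-5.1980,3.5889,0.0000)
J_ω[:, 2] = z_2
entry J[1][2] = 3.5889

3.589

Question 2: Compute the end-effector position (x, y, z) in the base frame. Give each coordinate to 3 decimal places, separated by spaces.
after link 1: o_1 = (0.8660, 0.5000, 1.0000)
after link 2: o_2 = (4.3301, 2.5000, 5.0000)
after link 3: o_3 = (7.7942, 4.5000, 8.0000)
after link 4: o_4 = (7.6603, 6.7321, 8.0000)
after link 5: o_5 = (7.9191, 7.6980, 11.0000)

7.919 7.698 11.000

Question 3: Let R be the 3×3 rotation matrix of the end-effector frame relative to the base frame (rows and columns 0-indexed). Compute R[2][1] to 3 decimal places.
End-effector y-axis (col 1 of R) = (-0.0000,0.0000,1.0000)
R[2][1] = 1.0000

1.000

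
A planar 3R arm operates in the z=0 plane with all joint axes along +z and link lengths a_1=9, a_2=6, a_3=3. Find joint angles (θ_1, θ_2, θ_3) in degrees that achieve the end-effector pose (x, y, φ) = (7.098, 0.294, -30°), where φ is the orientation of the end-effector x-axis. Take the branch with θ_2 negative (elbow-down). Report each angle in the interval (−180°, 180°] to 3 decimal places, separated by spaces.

59.997 -150.002 60.005

wrist centre = target − a_3·(cos φ, sin φ) = (4.4999, 1.7940)
cos θ_2 = (23.4678−9²−6²)/(2·9·6) = -0.8660; θ_2 = -150.0016° (elbow-down)
β = atan2(1.7940,4.4999) = 21.7359°; ψ = atan2(-2.9999,3.8038) = -38.2612°
θ_1 = β − ψ = 59.9971°
θ_3 = φ − θ_1 − θ_2 = 60.0045° (wrapped to (-180°,180°])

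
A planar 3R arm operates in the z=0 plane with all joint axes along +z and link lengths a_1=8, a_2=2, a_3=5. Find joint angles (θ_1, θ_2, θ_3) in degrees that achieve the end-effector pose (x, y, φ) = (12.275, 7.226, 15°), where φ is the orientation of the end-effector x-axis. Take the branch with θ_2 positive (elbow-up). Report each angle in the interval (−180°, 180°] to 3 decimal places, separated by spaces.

29.999 45.016 -60.015

wrist centre = target − a_3·(cos φ, sin φ) = (7.4454, 5.9319)
cos θ_2 = (90.6210−8²−2²)/(2·8·2) = 0.7069; θ_2 = 45.0161° (elbow-up)
β = atan2(5.9319,7.4454) = 38.5452°; ψ = atan2(1.4146,9.4138) = 8.5459°
θ_1 = β − ψ = 29.9993°
θ_3 = φ − θ_1 − θ_2 = -60.0154° (wrapped to (-180°,180°])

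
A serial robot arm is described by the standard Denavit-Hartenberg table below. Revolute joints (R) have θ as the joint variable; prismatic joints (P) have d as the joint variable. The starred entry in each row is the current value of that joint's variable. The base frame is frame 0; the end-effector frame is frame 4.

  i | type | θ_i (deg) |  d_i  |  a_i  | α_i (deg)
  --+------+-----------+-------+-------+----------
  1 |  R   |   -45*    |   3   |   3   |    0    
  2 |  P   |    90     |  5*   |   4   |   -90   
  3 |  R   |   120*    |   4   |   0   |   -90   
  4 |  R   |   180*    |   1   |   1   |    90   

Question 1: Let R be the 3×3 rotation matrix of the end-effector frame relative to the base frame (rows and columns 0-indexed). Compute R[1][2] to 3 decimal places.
-0.707

End-effector z-axis (col 2 of R) = (0.7071,-0.7071,-0.0000)
R[1][2] = -0.7071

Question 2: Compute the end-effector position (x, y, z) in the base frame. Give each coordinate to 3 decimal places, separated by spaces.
after link 1: o_1 = (2.1213, -2.1213, 3.0000)
after link 2: o_2 = (4.9497, 0.7071, 8.0000)
after link 3: o_3 = (2.1213, 3.5355, 8.0000)
after link 4: o_4 = (1.8625, 3.2767, 9.3660)

1.863 3.277 9.366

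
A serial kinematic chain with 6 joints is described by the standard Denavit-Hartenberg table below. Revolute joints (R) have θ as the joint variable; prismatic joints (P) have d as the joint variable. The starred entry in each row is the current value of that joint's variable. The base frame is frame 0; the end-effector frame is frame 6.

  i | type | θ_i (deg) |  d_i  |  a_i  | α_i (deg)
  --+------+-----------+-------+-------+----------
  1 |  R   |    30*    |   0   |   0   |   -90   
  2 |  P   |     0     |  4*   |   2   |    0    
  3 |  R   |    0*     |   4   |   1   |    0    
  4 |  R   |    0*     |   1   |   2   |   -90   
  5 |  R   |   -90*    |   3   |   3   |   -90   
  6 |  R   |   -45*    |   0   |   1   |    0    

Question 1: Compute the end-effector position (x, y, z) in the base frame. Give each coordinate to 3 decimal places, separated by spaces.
after link 1: o_1 = (0.0000, 0.0000, 0.0000)
after link 2: o_2 = (-0.2679, 4.4641, 0.0000)
after link 3: o_3 = (-1.4019, 8.4282, 0.0000)
after link 4: o_4 = (-0.1699, 10.2942, 0.0000)
after link 5: o_5 = (-1.6699, 12.8923, -3.0000)
after link 6: o_6 = (-2.0234, 13.5047, -3.7071)

-2.023 13.505 -3.707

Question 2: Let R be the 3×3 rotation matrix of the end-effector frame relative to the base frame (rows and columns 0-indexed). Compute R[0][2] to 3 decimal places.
End-effector z-axis (col 2 of R) = (0.8660,0.5000,-0.0000)
R[0][2] = 0.8660

0.866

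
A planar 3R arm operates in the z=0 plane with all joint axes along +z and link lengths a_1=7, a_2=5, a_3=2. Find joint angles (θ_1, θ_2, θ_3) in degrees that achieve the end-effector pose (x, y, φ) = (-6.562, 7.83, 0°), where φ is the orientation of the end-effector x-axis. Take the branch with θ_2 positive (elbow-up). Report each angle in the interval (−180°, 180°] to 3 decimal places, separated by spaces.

125.111 30.008 -155.119

wrist centre = target − a_3·(cos φ, sin φ) = (-8.5620, 7.8300)
cos θ_2 = (134.6167−7²−5²)/(2·7·5) = 0.8660; θ_2 = 30.0082° (elbow-up)
β = atan2(7.8300,-8.5620) = 137.5569°; ψ = atan2(2.5006,11.3298) = 12.4464°
θ_1 = β − ψ = 125.1105°
θ_3 = φ − θ_1 − θ_2 = -155.1188° (wrapped to (-180°,180°])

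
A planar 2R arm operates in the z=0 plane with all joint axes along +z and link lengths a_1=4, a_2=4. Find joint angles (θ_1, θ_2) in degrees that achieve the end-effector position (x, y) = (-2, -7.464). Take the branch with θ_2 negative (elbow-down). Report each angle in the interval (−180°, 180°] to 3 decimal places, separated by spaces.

cos θ_2 = (59.7113−4²−4²)/(2·4·4) = 0.8660; θ_2 = -30.0054° (elbow-down)
β = atan2(-7.4640,-2.0000) = -105.0002°; ψ = atan2(-2.0003,7.4639) = -15.0027°
θ_1 = β − ψ = -89.9975°

-89.997 -30.005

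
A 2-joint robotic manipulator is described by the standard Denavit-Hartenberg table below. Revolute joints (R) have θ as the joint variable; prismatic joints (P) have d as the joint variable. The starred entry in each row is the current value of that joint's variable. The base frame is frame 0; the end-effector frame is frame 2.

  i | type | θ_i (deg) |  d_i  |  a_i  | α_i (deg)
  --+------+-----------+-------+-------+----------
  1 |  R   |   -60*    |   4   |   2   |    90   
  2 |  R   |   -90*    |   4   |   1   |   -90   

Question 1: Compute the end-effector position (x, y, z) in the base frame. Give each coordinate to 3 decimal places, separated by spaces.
-2.464 -3.732 3.000

after link 1: o_1 = (1.0000, -1.7321, 4.0000)
after link 2: o_2 = (-2.4641, -3.7321, 3.0000)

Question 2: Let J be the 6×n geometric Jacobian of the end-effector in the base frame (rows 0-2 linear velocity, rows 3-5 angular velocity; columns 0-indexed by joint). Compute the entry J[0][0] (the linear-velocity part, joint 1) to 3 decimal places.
axis z_0 = ẑ; lever o_n−o_0 = (-2.4641,-3.7321,3.0000)
cross product → J_v[:, 0] = (3.7321,-2.4641,0.0000)
J_ω[:, 0] = z_0
entry J[0][0] = 3.7321

3.732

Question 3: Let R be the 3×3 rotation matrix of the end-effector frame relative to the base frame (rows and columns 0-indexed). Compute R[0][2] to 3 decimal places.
0.500

End-effector z-axis (col 2 of R) = (0.5000,-0.8660,0.0000)
R[0][2] = 0.5000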